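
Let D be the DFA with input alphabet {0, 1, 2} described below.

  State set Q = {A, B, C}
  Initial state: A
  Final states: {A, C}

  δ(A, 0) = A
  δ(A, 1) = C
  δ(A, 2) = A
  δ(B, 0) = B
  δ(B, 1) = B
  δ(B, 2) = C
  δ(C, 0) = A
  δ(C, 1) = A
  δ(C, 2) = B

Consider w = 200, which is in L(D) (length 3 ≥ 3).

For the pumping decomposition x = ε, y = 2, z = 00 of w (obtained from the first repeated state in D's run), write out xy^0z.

xy⁰z = xz = ε·00 = 00.
Reading y = 2 takes D from A back to A, so after x the machine is still in A, and z then leads to the accepting state A. Hence 00 ∈ L(D).

00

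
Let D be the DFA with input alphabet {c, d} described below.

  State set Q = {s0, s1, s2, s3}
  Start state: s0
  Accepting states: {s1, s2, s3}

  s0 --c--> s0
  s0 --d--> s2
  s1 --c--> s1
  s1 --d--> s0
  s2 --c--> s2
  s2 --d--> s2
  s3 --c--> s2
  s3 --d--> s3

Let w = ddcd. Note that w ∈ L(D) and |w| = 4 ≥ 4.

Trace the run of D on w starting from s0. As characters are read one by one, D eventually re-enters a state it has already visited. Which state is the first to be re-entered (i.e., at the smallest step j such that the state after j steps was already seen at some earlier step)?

State sequence: s0 -d-> s2 -d-> s2 -c-> s2 -d-> s2
First repeat at step 2: s2 was already visited.

The earliest repeat is at step j = 2: D is in s2, which it already visited at step i = 1.

s2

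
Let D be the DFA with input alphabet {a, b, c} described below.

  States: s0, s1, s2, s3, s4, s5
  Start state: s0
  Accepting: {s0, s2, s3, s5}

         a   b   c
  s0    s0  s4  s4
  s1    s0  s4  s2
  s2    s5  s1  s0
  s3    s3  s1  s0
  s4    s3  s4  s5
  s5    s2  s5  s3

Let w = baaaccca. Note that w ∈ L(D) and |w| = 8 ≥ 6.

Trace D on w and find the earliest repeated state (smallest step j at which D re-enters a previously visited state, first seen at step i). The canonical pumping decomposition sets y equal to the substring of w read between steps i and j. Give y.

a

State sequence: s0 -b-> s4 -a-> s3 -a-> s3 -a-> s3 -c-> s0 -c-> s4 -c-> s5 -a-> s2
First repeat at step 3: s3 was already visited.

So i = 2, j = 3, giving x = w[0:2] = ba, y = w[2:3] = a, z = w[3:8] = accca.
Check: |xy| = 3 ≤ 6 and |y| = 1 ≥ 1. Reading y takes D from s3 back to s3, so every xyⁱz is accepted.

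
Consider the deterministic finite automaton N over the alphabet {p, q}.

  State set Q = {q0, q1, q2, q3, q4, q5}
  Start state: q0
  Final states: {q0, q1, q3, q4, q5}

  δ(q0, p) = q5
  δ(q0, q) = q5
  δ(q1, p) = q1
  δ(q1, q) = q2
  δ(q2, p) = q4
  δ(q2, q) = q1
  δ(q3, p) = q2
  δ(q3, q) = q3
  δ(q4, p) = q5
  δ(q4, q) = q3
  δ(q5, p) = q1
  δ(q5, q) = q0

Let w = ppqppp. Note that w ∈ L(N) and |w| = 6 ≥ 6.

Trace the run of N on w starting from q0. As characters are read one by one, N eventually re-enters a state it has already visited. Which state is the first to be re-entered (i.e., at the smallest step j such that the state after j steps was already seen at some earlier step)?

q5

Run of N on w = p p q p p p:
  step 0: q0  (start)
  step 1: q5  (read p: q0→q5)
  step 2: q1  (read p: q5→q1)
  step 3: q2  (read q: q1→q2)
  step 4: q4  (read p: q2→q4)
  step 5: q5  (read p: q4→q5)   ← first repeat (q5 seen earlier)
  step 6: q1  (read p: q5→q1)

The earliest repeat is at step j = 5: N is in q5, which it already visited at step i = 1.
The DFA has 6 states, so the proof of the pumping lemma guarantees a repeated state among the first 6+1 visited; the segment between the two visits is the pumpable y.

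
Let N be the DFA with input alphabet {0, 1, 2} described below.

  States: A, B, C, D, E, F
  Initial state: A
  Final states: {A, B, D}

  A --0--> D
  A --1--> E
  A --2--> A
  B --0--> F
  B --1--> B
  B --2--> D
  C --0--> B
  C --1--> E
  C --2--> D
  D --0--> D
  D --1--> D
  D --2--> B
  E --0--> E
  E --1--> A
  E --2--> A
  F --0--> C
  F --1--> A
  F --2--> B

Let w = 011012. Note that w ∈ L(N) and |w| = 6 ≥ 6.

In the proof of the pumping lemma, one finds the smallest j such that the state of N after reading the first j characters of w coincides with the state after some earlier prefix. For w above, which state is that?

Run of N on w = 0 1 1 0 1 2:
  step 0: A  (start)
  step 1: D  (read 0: A→D)
  step 2: D  (read 1: D→D)   ← first repeat (D seen earlier)
  step 3: D  (read 1: D→D)
  step 4: D  (read 0: D→D)
  step 5: D  (read 1: D→D)
  step 6: B  (read 2: D→B)

The earliest repeat is at step j = 2: N is in D, which it already visited at step i = 1.
Since N has 6 states, any run of length ≥ 6 visits 6+1 states, so by pigeonhole some state repeats within the first 6 steps — that repeat gives the pumpable loop.

D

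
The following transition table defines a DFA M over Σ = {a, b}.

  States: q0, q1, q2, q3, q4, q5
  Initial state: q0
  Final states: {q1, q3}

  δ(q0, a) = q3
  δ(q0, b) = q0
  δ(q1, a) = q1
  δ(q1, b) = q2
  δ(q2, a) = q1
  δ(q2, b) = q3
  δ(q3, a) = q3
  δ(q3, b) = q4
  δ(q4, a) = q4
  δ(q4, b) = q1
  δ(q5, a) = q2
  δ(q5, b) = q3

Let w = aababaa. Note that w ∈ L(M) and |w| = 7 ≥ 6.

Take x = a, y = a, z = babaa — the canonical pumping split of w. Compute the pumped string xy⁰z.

ababaa

xy⁰z = xz = a·babaa = ababaa.
Reading y = a takes M from q3 back to q3, so after x the machine is still in q3, and z then leads to the accepting state q1. Hence ababaa ∈ L(M).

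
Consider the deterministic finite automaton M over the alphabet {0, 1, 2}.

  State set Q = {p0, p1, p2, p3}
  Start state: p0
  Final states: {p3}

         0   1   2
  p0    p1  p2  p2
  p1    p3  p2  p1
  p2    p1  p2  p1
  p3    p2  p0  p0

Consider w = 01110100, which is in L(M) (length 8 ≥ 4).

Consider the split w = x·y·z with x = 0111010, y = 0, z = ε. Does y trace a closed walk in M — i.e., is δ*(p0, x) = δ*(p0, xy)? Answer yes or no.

no

State sequence: p0 -0-> p1 -1-> p2 -1-> p2 -1-> p2 -0-> p1 -1-> p2 -0-> p1 -0-> p3

After x (step 7): p1. After xy (step 8): p3.
They differ (p1 ≠ p3), so y is not a cycle from the state after x; this split is not the one the pumping-lemma construction produces, and pumping y need not keep the string in L(M).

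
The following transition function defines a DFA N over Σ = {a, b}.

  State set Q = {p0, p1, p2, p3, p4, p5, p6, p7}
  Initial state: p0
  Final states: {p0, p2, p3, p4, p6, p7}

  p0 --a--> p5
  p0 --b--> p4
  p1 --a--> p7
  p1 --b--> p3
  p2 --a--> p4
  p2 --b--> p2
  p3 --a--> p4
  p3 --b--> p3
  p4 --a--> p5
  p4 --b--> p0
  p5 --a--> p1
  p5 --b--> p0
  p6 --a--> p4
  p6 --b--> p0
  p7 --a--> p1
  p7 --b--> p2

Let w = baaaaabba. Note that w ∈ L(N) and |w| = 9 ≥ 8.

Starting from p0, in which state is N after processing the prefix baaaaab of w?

Run of N on the first 7 characters of w = b a a a a a b:
  step 0: p0  (start)
  step 1: p4  (read b: p0→p4)
  step 2: p5  (read a: p4→p5)
  step 3: p1  (read a: p5→p1)
  step 4: p7  (read a: p1→p7)
  step 5: p1  (read a: p7→p1)
  step 6: p7  (read a: p1→p7)
  step 7: p2  (read b: p7→p2)

After reading 7 characters, N is in state p2.

p2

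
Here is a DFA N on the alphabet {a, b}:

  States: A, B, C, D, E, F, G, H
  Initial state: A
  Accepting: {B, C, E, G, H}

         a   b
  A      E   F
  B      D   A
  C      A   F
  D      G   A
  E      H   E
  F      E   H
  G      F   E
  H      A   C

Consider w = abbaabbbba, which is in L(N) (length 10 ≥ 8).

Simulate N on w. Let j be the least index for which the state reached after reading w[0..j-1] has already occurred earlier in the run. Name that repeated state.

E

State sequence: A -a-> E -b-> E -b-> E -a-> H -a-> A -b-> F -b-> H -b-> C -b-> F -a-> E
First repeat at step 2: E was already visited.

The earliest repeat is at step j = 2: N is in E, which it already visited at step i = 1.
With |Q| = 8, pigeonhole forces a state repeat no later than step 8; the substring read between the first and second visits to that state can be pumped.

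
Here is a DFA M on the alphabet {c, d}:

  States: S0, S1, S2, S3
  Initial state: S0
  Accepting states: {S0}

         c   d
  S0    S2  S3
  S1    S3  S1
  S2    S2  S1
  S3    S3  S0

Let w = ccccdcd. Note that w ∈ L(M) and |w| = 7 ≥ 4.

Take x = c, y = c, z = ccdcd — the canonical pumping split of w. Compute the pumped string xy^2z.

xy^2z = c·c·c·ccdcd = cccccdcd.
Reading y = c takes M from S2 back to S2, so after x·y·y the machine is still in S2, and z then leads to the accepting state S0. Hence cccccdcd ∈ L(M).

cccccdcd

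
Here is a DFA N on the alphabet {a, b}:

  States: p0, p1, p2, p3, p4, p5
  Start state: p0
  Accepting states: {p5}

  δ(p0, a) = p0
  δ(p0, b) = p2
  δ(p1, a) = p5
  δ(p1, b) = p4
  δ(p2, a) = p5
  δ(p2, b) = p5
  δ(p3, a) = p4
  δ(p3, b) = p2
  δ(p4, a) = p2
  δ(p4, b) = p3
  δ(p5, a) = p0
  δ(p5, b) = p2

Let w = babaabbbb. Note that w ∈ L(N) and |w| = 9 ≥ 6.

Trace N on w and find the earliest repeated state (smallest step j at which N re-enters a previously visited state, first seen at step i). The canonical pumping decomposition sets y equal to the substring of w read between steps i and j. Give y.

State sequence: p0 -b-> p2 -a-> p5 -b-> p2 -a-> p5 -a-> p0 -b-> p2 -b-> p5 -b-> p2 -b-> p5
First repeat at step 3: p2 was already visited.

So i = 1, j = 3, giving x = w[0:1] = b, y = w[1:3] = ab, z = w[3:9] = aabbbb.
Check: |xy| = 3 ≤ 6 and |y| = 2 ≥ 1. Reading y takes N from p2 back to p2, so every xyⁱz is accepted.

ab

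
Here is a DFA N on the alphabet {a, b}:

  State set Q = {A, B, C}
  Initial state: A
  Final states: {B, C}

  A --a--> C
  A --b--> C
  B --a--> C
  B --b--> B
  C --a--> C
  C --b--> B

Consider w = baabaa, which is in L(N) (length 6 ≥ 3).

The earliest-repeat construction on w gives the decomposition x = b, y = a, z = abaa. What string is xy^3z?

baaaabaa

xy^3z = b·a·a·a·abaa = baaaabaa.
Reading y = a takes N from C back to C, so after x·y·y·y the machine is still in C, and z then leads to the accepting state C. Hence baaaabaa ∈ L(N).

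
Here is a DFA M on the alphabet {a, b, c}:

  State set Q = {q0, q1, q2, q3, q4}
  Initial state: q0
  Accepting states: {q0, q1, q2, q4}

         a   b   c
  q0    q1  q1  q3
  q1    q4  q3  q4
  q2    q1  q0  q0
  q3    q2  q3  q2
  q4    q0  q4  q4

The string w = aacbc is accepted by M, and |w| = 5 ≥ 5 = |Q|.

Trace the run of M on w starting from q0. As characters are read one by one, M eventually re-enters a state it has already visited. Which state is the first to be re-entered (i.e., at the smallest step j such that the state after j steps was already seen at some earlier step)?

q4

State sequence: q0 -a-> q1 -a-> q4 -c-> q4 -b-> q4 -c-> q4
First repeat at step 3: q4 was already visited.

The earliest repeat is at step j = 3: M is in q4, which it already visited at step i = 2.
With |Q| = 5, pigeonhole forces a state repeat no later than step 5; the substring read between the first and second visits to that state can be pumped.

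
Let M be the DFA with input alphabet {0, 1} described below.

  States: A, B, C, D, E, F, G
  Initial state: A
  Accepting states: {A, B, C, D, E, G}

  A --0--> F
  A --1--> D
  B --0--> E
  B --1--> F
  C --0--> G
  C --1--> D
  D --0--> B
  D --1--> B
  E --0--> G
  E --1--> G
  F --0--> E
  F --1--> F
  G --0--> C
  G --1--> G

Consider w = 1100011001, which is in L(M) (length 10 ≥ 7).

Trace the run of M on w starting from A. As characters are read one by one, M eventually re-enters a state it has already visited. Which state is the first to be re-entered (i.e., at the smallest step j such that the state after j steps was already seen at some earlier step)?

State sequence: A -1-> D -1-> B -0-> E -0-> G -0-> C -1-> D -1-> B -0-> E -0-> G -1-> G
First repeat at step 6: D was already visited.

The earliest repeat is at step j = 6: M is in D, which it already visited at step i = 1.
The DFA has 7 states, so the proof of the pumping lemma guarantees a repeated state among the first 7+1 visited; the segment between the two visits is the pumpable y.

D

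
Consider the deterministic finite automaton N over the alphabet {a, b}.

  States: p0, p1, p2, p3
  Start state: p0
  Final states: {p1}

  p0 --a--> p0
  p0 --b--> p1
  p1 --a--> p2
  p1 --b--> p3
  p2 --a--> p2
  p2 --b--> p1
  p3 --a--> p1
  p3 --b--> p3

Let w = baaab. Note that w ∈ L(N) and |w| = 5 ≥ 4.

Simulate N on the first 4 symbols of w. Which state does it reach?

State sequence: p0 -b-> p1 -a-> p2 -a-> p2 -a-> p2

After reading 4 characters, N is in state p2.
(This kind of state-tracing is the core of the pumping-lemma construction: with 4 states, pigeonhole forces a repeat within the first 4 steps.)

p2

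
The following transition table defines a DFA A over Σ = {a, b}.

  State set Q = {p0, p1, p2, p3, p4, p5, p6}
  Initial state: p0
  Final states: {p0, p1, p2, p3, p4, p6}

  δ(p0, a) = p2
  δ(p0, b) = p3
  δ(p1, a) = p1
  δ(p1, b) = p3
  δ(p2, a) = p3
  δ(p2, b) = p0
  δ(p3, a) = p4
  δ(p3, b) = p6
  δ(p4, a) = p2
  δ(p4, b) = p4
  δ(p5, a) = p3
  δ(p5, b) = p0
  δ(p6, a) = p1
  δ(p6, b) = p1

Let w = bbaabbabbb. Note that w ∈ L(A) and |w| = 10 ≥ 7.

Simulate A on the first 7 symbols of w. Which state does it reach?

p1

Run of A on the first 7 characters of w = b b a a b b a:
  step 0: p0  (start)
  step 1: p3  (read b: p0→p3)
  step 2: p6  (read b: p3→p6)
  step 3: p1  (read a: p6→p1)
  step 4: p1  (read a: p1→p1)
  step 5: p3  (read b: p1→p3)
  step 6: p6  (read b: p3→p6)
  step 7: p1  (read a: p6→p1)

After reading 7 characters, A is in state p1.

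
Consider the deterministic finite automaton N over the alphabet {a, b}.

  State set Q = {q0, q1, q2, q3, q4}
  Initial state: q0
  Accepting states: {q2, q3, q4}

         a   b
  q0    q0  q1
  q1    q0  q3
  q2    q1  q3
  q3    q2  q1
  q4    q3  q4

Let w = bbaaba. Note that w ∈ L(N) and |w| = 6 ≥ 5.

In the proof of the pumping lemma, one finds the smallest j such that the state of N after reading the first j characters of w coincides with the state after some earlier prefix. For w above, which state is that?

State sequence: q0 -b-> q1 -b-> q3 -a-> q2 -a-> q1 -b-> q3 -a-> q2
First repeat at step 4: q1 was already visited.

The earliest repeat is at step j = 4: N is in q1, which it already visited at step i = 1.
Pumping length from the standard proof: p = 5 (the number of states). The repeated state found above gives |xy| = j ≤ 5 and |y| = j − i ≥ 1.

q1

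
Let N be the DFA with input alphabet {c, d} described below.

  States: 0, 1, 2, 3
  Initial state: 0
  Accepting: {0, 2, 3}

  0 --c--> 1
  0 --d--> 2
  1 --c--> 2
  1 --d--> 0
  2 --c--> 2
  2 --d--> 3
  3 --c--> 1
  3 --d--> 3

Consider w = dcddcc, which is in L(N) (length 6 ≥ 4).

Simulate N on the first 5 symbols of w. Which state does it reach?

1

State sequence: 0 -d-> 2 -c-> 2 -d-> 3 -d-> 3 -c-> 1

After reading 5 characters, N is in state 1.
(This kind of state-tracing is the core of the pumping-lemma construction: with 4 states, pigeonhole forces a repeat within the first 4 steps.)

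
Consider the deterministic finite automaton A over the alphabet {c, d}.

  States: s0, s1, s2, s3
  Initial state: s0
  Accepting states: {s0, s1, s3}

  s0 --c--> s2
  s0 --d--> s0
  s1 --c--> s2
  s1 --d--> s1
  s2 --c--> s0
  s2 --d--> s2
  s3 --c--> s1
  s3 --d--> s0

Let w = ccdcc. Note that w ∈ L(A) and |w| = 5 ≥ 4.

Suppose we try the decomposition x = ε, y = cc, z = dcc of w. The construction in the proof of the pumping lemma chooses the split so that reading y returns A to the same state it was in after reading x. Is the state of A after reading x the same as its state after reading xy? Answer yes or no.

Run of A on the first 2 characters of w = c c:
  step 0: s0  (start)
  step 1: s2  (read c: s0→s2)
  step 2: s0  (read c: s2→s0)

After x (step 0): s0. After xy (step 2): s0.
They match, so y = cc drives A around a cycle from s0 back to itself; pumping y any number of times keeps A in s0 before reading z, and xyⁱz ∈ L(A) for every i ≥ 0.

yes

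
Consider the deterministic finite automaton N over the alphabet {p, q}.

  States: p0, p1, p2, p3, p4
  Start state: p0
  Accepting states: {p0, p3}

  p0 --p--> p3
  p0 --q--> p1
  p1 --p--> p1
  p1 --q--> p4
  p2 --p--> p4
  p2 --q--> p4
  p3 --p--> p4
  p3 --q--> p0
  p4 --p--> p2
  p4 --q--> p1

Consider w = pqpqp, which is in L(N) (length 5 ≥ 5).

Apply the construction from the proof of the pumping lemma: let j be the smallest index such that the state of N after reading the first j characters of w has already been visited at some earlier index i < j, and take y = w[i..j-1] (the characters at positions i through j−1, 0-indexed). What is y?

Run of N on w = p q p q p:
  step 0: p0  (start)
  step 1: p3  (read p: p0→p3)
  step 2: p0  (read q: p3→p0)   ← first repeat (p0 seen earlier)
  step 3: p3  (read p: p0→p3)
  step 4: p0  (read q: p3→p0)
  step 5: p3  (read p: p0→p3)

So i = 0, j = 2, giving x = w[0:0] = ε, y = w[0:2] = pq, z = w[2:5] = pqp.
Check: |xy| = 2 ≤ 5 and |y| = 2 ≥ 1. Reading y takes N from p0 back to p0, so every xyⁱz is accepted.

pq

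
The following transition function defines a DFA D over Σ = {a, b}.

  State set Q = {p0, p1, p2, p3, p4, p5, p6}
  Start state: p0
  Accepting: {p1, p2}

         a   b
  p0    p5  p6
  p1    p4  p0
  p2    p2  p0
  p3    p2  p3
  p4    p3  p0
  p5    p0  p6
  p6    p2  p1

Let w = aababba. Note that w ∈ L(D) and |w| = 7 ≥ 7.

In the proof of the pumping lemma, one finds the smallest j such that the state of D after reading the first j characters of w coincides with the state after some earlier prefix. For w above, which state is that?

p0

State sequence: p0 -a-> p5 -a-> p0 -b-> p6 -a-> p2 -b-> p0 -b-> p6 -a-> p2
First repeat at step 2: p0 was already visited.

The earliest repeat is at step j = 2: D is in p0, which it already visited at step i = 0.
Pumping length from the standard proof: p = 7 (the number of states). The repeated state found above gives |xy| = j ≤ 7 and |y| = j − i ≥ 1.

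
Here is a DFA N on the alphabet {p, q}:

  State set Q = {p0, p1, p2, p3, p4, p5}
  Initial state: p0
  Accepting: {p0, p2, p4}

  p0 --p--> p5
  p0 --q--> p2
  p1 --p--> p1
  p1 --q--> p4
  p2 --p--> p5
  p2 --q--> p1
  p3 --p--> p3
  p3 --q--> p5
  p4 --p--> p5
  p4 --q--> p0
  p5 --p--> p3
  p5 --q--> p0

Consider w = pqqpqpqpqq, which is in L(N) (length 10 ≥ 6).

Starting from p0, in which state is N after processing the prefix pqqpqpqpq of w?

Run of N on the first 9 characters of w = p q q p q p q p q:
  step 0: p0  (start)
  step 1: p5  (read p: p0→p5)
  step 2: p0  (read q: p5→p0)
  step 3: p2  (read q: p0→p2)
  step 4: p5  (read p: p2→p5)
  step 5: p0  (read q: p5→p0)
  step 6: p5  (read p: p0→p5)
  step 7: p0  (read q: p5→p0)
  step 8: p5  (read p: p0→p5)
  step 9: p0  (read q: p5→p0)

After reading 9 characters, N is in state p0.

p0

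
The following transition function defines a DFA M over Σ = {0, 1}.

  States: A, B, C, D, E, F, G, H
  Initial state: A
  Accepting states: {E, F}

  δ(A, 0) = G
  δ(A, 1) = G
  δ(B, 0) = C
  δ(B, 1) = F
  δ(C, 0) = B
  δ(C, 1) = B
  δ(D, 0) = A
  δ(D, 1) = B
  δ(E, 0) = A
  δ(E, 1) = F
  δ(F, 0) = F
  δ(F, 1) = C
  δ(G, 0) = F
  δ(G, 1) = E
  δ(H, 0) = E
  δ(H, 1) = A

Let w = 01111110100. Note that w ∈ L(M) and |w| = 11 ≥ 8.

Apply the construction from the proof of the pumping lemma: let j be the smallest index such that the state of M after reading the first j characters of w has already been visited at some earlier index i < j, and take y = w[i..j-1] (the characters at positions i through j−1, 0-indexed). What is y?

111

State sequence: A -0-> G -1-> E -1-> F -1-> C -1-> B -1-> F -1-> C -0-> B -1-> F -0-> F -0-> F
First repeat at step 6: F was already visited.

So i = 3, j = 6, giving x = w[0:3] = 011, y = w[3:6] = 111, z = w[6:11] = 10100.
Check: |xy| = 6 ≤ 8 and |y| = 3 ≥ 1. Reading y takes M from F back to F, so every xyⁱz is accepted.
The DFA has 8 states, so the proof of the pumping lemma guarantees a repeated state among the first 8+1 visited; the segment between the two visits is the pumpable y.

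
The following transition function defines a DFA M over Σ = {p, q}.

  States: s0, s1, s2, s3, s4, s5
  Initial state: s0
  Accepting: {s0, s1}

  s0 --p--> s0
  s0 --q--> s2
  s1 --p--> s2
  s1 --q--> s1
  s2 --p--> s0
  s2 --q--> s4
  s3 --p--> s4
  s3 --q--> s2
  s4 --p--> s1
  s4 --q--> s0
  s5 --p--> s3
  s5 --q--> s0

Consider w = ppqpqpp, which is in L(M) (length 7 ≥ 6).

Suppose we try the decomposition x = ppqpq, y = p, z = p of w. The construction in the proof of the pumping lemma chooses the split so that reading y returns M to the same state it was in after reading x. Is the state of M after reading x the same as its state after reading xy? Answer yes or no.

no

Run of M on the first 6 characters of w = p p q p q p:
  step 0: s0  (start)
  step 1: s0  (read p: s0→s0)
  step 2: s0  (read p: s0→s0)
  step 3: s2  (read q: s0→s2)
  step 4: s0  (read p: s2→s0)
  step 5: s2  (read q: s0→s2)
  step 6: s0  (read p: s2→s0)

After x (step 5): s2. After xy (step 6): s0.
They differ (s2 ≠ s0), so y is not a cycle from the state after x; this split is not the one the pumping-lemma construction produces, and pumping y need not keep the string in L(M).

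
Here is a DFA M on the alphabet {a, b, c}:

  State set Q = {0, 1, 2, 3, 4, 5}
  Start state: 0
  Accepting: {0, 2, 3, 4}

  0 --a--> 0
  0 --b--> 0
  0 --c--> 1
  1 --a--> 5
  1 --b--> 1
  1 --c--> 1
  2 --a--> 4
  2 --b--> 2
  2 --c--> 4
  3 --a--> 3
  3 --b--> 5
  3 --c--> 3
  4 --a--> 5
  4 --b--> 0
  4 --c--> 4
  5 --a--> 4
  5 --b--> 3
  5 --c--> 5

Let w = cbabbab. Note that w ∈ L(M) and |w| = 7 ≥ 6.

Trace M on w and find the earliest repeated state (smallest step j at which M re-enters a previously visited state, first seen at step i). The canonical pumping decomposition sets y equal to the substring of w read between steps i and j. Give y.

b

State sequence: 0 -c-> 1 -b-> 1 -a-> 5 -b-> 3 -b-> 5 -a-> 4 -b-> 0
First repeat at step 2: 1 was already visited.

So i = 1, j = 2, giving x = w[0:1] = c, y = w[1:2] = b, z = w[2:7] = abbab.
Check: |xy| = 2 ≤ 6 and |y| = 1 ≥ 1. Reading y takes M from 1 back to 1, so every xyⁱz is accepted.
Pumping length from the standard proof: p = 6 (the number of states). The repeated state found above gives |xy| = j ≤ 6 and |y| = j − i ≥ 1.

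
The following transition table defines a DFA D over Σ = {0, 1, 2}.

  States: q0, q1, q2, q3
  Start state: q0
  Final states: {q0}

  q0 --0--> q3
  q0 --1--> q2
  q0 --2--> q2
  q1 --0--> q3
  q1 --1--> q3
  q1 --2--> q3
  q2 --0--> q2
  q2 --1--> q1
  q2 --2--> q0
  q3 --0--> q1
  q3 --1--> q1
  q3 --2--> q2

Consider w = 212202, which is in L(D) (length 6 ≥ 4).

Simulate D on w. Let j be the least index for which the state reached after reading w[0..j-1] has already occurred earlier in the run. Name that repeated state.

q2

Run of D on w = 2 1 2 2 0 2:
  step 0: q0  (start)
  step 1: q2  (read 2: q0→q2)
  step 2: q1  (read 1: q2→q1)
  step 3: q3  (read 2: q1→q3)
  step 4: q2  (read 2: q3→q2)   ← first repeat (q2 seen earlier)
  step 5: q2  (read 0: q2→q2)
  step 6: q0  (read 2: q2→q0)

The earliest repeat is at step j = 4: D is in q2, which it already visited at step i = 1.
Since D has 4 states, any run of length ≥ 4 visits 4+1 states, so by pigeonhole some state repeats within the first 4 steps — that repeat gives the pumpable loop.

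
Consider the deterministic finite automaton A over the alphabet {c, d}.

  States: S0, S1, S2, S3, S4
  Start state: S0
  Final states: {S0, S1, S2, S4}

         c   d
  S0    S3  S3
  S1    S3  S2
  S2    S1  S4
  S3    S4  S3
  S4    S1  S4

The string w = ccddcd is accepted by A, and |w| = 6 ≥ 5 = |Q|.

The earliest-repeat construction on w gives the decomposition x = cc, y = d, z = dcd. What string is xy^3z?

xy^3z = cc·d·d·d·dcd = ccddddcd.
Reading y = d takes A from S4 back to S4, so after x·y·y·y the machine is still in S4, and z then leads to the accepting state S2. Hence ccddddcd ∈ L(A).

ccddddcd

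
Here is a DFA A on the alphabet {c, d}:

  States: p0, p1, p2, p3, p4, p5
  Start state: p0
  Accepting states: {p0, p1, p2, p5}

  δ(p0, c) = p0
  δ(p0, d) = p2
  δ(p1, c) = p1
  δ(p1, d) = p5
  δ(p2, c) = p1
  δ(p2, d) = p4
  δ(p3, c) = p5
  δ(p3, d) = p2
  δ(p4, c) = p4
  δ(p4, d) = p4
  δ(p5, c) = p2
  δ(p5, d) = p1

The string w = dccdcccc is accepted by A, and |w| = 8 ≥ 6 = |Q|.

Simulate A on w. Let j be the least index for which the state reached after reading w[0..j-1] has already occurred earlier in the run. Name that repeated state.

State sequence: p0 -d-> p2 -c-> p1 -c-> p1 -d-> p5 -c-> p2 -c-> p1 -c-> p1 -c-> p1
First repeat at step 3: p1 was already visited.

The earliest repeat is at step j = 3: A is in p1, which it already visited at step i = 2.
The DFA has 6 states, so the proof of the pumping lemma guarantees a repeated state among the first 6+1 visited; the segment between the two visits is the pumpable y.

p1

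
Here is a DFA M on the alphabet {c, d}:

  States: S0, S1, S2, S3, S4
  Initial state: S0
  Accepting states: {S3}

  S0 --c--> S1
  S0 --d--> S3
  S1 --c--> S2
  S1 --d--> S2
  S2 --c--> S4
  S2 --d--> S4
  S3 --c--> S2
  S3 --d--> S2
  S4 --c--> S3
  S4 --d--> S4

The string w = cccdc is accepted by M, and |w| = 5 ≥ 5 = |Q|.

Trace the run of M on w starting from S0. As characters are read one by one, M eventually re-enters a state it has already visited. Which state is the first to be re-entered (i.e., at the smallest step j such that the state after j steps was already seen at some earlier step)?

Run of M on w = c c c d c:
  step 0: S0  (start)
  step 1: S1  (read c: S0→S1)
  step 2: S2  (read c: S1→S2)
  step 3: S4  (read c: S2→S4)
  step 4: S4  (read d: S4→S4)   ← first repeat (S4 seen earlier)
  step 5: S3  (read c: S4→S3)

The earliest repeat is at step j = 4: M is in S4, which it already visited at step i = 3.
The DFA has 5 states, so the proof of the pumping lemma guarantees a repeated state among the first 5+1 visited; the segment between the two visits is the pumpable y.

S4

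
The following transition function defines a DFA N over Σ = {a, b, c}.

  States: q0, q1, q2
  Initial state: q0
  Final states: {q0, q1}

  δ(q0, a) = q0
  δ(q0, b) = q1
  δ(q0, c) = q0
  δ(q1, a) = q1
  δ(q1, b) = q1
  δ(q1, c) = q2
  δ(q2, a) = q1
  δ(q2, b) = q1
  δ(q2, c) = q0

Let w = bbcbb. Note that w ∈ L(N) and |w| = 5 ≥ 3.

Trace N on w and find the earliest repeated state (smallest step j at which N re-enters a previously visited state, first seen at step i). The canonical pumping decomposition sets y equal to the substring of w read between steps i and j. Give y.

b

State sequence: q0 -b-> q1 -b-> q1 -c-> q2 -b-> q1 -b-> q1
First repeat at step 2: q1 was already visited.

So i = 1, j = 2, giving x = w[0:1] = b, y = w[1:2] = b, z = w[2:5] = cbb.
Check: |xy| = 2 ≤ 3 and |y| = 1 ≥ 1. Reading y takes N from q1 back to q1, so every xyⁱz is accepted.
Since N has 3 states, any run of length ≥ 3 visits 3+1 states, so by pigeonhole some state repeats within the first 3 steps — that repeat gives the pumpable loop.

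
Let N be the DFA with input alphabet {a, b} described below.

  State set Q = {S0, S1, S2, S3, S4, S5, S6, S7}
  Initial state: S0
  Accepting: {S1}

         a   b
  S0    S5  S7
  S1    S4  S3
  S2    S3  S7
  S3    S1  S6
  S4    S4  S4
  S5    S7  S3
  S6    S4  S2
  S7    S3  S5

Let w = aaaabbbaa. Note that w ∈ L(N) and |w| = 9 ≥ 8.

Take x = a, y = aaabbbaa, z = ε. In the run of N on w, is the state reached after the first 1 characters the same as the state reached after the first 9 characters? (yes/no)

State sequence: S0 -a-> S5 -a-> S7 -a-> S3 -a-> S1 -b-> S3 -b-> S6 -b-> S2 -a-> S3 -a-> S1

After x (step 1): S5. After xy (step 9): S1.
They differ (S5 ≠ S1), so y is not a cycle from the state after x; this split is not the one the pumping-lemma construction produces, and pumping y need not keep the string in L(N).

no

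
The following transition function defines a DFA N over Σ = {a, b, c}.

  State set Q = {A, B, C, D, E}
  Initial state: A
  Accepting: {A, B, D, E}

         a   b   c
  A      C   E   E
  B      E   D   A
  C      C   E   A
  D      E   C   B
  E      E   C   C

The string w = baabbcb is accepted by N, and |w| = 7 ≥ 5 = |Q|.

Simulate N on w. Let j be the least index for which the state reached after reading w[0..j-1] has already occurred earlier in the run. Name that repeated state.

Run of N on w = b a a b b c b:
  step 0: A  (start)
  step 1: E  (read b: A→E)
  step 2: E  (read a: E→E)   ← first repeat (E seen earlier)
  step 3: E  (read a: E→E)
  step 4: C  (read b: E→C)
  step 5: E  (read b: C→E)
  step 6: C  (read c: E→C)
  step 7: E  (read b: C→E)

The earliest repeat is at step j = 2: N is in E, which it already visited at step i = 1.
Pumping length from the standard proof: p = 5 (the number of states). The repeated state found above gives |xy| = j ≤ 5 and |y| = j − i ≥ 1.

E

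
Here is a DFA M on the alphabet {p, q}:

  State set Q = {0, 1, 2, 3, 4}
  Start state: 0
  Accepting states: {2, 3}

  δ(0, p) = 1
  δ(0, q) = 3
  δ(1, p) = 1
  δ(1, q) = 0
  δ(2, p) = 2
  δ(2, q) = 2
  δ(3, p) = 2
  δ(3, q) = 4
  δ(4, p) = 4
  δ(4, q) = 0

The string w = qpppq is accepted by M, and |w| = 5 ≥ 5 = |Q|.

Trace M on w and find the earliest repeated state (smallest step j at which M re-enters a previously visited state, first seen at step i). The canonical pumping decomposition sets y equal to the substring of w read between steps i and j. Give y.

State sequence: 0 -q-> 3 -p-> 2 -p-> 2 -p-> 2 -q-> 2
First repeat at step 3: 2 was already visited.

So i = 2, j = 3, giving x = w[0:2] = qp, y = w[2:3] = p, z = w[3:5] = pq.
Check: |xy| = 3 ≤ 5 and |y| = 1 ≥ 1. Reading y takes M from 2 back to 2, so every xyⁱz is accepted.

p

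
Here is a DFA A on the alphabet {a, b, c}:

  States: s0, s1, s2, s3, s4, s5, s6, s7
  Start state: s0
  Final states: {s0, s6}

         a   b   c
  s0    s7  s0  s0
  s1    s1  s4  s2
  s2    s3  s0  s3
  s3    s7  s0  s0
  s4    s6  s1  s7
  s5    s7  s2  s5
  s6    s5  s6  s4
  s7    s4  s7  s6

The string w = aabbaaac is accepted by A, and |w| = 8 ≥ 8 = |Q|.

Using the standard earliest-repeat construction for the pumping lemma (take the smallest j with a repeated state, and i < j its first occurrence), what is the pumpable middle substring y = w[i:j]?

State sequence: s0 -a-> s7 -a-> s4 -b-> s1 -b-> s4 -a-> s6 -a-> s5 -a-> s7 -c-> s6
First repeat at step 4: s4 was already visited.

So i = 2, j = 4, giving x = w[0:2] = aa, y = w[2:4] = bb, z = w[4:8] = aaac.
Check: |xy| = 4 ≤ 8 and |y| = 2 ≥ 1. Reading y takes A from s4 back to s4, so every xyⁱz is accepted.
With |Q| = 8, pigeonhole forces a state repeat no later than step 8; the substring read between the first and second visits to that state can be pumped.

bb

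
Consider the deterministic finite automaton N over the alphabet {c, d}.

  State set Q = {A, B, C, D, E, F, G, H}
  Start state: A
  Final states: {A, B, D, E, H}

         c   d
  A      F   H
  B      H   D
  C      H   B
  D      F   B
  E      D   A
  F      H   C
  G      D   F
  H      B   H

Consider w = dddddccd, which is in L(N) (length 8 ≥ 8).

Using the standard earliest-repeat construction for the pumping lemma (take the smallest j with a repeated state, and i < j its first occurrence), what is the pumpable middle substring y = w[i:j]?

d

Run of N on w = d d d d d c c d:
  step 0: A  (start)
  step 1: H  (read d: A→H)
  step 2: H  (read d: H→H)   ← first repeat (H seen earlier)
  step 3: H  (read d: H→H)
  step 4: H  (read d: H→H)
  step 5: H  (read d: H→H)
  step 6: B  (read c: H→B)
  step 7: H  (read c: B→H)
  step 8: H  (read d: H→H)

So i = 1, j = 2, giving x = w[0:1] = d, y = w[1:2] = d, z = w[2:8] = dddccd.
Check: |xy| = 2 ≤ 8 and |y| = 1 ≥ 1. Reading y takes N from H back to H, so every xyⁱz is accepted.
Pumping length from the standard proof: p = 8 (the number of states). The repeated state found above gives |xy| = j ≤ 8 and |y| = j − i ≥ 1.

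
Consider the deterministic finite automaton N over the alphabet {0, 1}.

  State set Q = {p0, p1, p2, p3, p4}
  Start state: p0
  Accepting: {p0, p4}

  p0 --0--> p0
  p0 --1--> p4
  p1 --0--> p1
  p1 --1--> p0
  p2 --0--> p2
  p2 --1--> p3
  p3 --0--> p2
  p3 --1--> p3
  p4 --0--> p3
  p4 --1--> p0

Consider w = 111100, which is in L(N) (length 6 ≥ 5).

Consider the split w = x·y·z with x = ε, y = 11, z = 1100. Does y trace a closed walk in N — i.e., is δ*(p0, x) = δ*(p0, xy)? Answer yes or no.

Run of N on the first 2 characters of w = 1 1:
  step 0: p0  (start)
  step 1: p4  (read 1: p0→p4)
  step 2: p0  (read 1: p4→p0)

After x (step 0): p0. After xy (step 2): p0.
They match, so y = 11 drives N around a cycle from p0 back to itself; pumping y any number of times keeps N in p0 before reading z, and xyⁱz ∈ L(N) for every i ≥ 0.

yes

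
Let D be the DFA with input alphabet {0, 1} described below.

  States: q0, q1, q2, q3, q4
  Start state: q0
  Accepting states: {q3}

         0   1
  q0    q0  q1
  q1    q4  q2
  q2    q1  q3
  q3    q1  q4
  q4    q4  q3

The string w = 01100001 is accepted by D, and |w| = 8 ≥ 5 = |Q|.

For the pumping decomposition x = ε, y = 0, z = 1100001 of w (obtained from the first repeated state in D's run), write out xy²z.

xy^2z = ε·0·0·1100001 = 001100001.
Reading y = 0 takes D from q0 back to q0, so after x·y·y the machine is still in q0, and z then leads to the accepting state q3. Hence 001100001 ∈ L(D).

001100001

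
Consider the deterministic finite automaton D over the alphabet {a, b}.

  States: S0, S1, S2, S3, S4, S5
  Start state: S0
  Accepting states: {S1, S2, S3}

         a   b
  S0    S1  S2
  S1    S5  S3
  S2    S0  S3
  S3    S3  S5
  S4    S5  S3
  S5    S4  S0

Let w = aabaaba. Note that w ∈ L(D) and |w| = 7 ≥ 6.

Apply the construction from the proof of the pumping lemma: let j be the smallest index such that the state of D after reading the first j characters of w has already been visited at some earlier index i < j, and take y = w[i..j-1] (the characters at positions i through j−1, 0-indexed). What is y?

State sequence: S0 -a-> S1 -a-> S5 -b-> S0 -a-> S1 -a-> S5 -b-> S0 -a-> S1
First repeat at step 3: S0 was already visited.

So i = 0, j = 3, giving x = w[0:0] = ε, y = w[0:3] = aab, z = w[3:7] = aaba.
Check: |xy| = 3 ≤ 6 and |y| = 3 ≥ 1. Reading y takes D from S0 back to S0, so every xyⁱz is accepted.

aab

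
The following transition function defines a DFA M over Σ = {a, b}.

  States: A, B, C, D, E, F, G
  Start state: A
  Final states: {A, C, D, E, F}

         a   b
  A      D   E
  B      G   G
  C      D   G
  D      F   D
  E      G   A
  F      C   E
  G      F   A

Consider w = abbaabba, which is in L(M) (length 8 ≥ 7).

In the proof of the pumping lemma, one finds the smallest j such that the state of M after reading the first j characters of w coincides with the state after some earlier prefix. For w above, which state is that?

State sequence: A -a-> D -b-> D -b-> D -a-> F -a-> C -b-> G -b-> A -a-> D
First repeat at step 2: D was already visited.

The earliest repeat is at step j = 2: M is in D, which it already visited at step i = 1.
Since M has 7 states, any run of length ≥ 7 visits 7+1 states, so by pigeonhole some state repeats within the first 7 steps — that repeat gives the pumpable loop.

D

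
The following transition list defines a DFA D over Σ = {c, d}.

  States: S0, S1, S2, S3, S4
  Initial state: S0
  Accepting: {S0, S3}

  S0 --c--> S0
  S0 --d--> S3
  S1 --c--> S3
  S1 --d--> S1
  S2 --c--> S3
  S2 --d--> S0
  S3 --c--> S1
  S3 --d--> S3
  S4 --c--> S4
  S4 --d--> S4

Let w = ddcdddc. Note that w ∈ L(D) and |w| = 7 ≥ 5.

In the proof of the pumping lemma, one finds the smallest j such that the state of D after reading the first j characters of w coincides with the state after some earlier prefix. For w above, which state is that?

State sequence: S0 -d-> S3 -d-> S3 -c-> S1 -d-> S1 -d-> S1 -d-> S1 -c-> S3
First repeat at step 2: S3 was already visited.

The earliest repeat is at step j = 2: D is in S3, which it already visited at step i = 1.
With |Q| = 5, pigeonhole forces a state repeat no later than step 5; the substring read between the first and second visits to that state can be pumped.

S3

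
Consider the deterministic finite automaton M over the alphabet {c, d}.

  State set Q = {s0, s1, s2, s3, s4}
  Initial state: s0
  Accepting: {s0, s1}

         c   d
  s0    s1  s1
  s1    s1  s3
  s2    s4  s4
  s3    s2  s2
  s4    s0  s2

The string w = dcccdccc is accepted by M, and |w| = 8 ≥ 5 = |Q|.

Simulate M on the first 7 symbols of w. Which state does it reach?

s4

Run of M on the first 7 characters of w = d c c c d c c:
  step 0: s0  (start)
  step 1: s1  (read d: s0→s1)
  step 2: s1  (read c: s1→s1)
  step 3: s1  (read c: s1→s1)
  step 4: s1  (read c: s1→s1)
  step 5: s3  (read d: s1→s3)
  step 6: s2  (read c: s3→s2)
  step 7: s4  (read c: s2→s4)

After reading 7 characters, M is in state s4.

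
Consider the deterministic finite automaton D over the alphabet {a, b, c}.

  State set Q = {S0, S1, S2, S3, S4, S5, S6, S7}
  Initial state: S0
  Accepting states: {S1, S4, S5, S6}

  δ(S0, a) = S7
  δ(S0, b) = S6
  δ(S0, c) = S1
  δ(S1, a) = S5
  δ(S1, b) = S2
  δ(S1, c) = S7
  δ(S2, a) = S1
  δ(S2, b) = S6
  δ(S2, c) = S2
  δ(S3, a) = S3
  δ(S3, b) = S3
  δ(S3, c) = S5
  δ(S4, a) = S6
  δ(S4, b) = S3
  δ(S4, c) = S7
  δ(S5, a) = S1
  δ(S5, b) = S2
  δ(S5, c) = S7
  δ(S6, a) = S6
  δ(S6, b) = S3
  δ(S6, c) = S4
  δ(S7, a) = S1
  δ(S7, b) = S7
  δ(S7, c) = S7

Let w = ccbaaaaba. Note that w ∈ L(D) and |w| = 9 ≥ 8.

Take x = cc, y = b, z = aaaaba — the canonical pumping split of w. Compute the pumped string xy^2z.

ccbbaaaaba

xy^2z = cc·b·b·aaaaba = ccbbaaaaba.
Reading y = b takes D from S7 back to S7, so after x·y·y the machine is still in S7, and z then leads to the accepting state S1. Hence ccbbaaaaba ∈ L(D).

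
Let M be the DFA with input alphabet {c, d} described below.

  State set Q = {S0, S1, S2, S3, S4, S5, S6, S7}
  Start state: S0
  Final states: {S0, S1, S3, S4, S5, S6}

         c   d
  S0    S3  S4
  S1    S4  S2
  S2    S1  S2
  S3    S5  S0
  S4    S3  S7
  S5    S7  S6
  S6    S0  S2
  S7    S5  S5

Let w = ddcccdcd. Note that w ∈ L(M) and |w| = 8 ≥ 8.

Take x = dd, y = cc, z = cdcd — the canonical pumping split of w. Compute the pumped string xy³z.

ddcccccccdcd

xy^3z = dd·cc·cc·cc·cdcd = ddcccccccdcd.
Reading y = cc takes M from S7 back to S7, so after x·y·y·y the machine is still in S7, and z then leads to the accepting state S4. Hence ddcccccccdcd ∈ L(M).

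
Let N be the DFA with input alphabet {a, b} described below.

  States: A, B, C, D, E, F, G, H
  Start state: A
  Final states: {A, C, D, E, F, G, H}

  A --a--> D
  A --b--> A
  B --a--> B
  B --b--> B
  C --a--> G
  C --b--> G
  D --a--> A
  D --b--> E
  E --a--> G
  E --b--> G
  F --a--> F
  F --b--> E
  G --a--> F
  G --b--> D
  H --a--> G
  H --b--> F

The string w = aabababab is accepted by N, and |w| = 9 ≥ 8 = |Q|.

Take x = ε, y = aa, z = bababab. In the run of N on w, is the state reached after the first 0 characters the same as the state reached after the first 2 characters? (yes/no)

Run of N on the first 2 characters of w = a a:
  step 0: A  (start)
  step 1: D  (read a: A→D)
  step 2: A  (read a: D→A)

After x (step 0): A. After xy (step 2): A.
They match, so y = aa drives N around a cycle from A back to itself; pumping y any number of times keeps N in A before reading z, and xyⁱz ∈ L(N) for every i ≥ 0.

yes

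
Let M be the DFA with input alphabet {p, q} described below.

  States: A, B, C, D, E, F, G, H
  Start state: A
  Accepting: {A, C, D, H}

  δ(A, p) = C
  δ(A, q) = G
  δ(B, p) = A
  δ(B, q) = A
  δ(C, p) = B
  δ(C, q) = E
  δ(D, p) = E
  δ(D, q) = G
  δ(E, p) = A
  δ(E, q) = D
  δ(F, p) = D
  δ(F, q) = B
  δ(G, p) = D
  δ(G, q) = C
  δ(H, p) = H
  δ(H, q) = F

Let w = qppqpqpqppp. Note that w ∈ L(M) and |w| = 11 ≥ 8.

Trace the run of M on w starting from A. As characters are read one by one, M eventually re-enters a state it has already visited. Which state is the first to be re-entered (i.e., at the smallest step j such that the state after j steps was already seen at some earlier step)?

State sequence: A -q-> G -p-> D -p-> E -q-> D -p-> E -q-> D -p-> E -q-> D -p-> E -p-> A -p-> C
First repeat at step 4: D was already visited.

The earliest repeat is at step j = 4: M is in D, which it already visited at step i = 2.
Pumping length from the standard proof: p = 8 (the number of states). The repeated state found above gives |xy| = j ≤ 8 and |y| = j − i ≥ 1.

D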